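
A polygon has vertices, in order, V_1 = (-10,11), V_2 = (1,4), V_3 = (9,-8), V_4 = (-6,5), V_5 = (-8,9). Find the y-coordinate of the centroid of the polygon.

368/165

Apply Gauss's area formula. First the cross-terms c_i = x_i·y_{i+1} − x_{i+1}·y_i:
  -51, -44, -3, -14, 2  ⇒  2A = -110, A = -55.
Then Σ (y_i + y_{i+1})·c_i = -736, so ȳ = -736 / (6·(-55)) = 368/165.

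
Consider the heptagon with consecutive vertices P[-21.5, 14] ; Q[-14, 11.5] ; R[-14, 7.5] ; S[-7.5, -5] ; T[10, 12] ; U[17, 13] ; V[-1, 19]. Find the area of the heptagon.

373.75

Apply Gauss's area formula: 2A = Σ (x_i·y_{i+1} − x_{i+1}·y_i), indices taken mod 7.
P→Q: (-21.5)(11.5) − (-14)(14) = -51.25
Q→R: (-14)(7.5) − (-14)(11.5) = 56
R→S: (-14)(-5) − (-7.5)(7.5) = 126.25
S→T: (-7.5)(12) − (10)(-5) = -40
T→U: (10)(13) − (17)(12) = -74
U→V: (17)(19) − (-1)(13) = 336
V→P: (-1)(14) − (-21.5)(19) = 394.5
Σ = 747.5
Area = |Σ|/2 = 373.75.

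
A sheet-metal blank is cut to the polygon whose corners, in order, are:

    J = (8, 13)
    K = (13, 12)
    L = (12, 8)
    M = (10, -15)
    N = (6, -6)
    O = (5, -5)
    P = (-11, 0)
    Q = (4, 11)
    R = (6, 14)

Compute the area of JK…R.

Apply the shoelace (surveyor's) formula: 2A = Σ (x_i·y_{i+1} − x_{i+1}·y_i), indices taken mod 9.
Cross-terms: -73, -40, -260, 30, 0, -55, -121, -10, -34  ⇒  Σ = -563
Area = |Σ|/2 = 281.5.

281.5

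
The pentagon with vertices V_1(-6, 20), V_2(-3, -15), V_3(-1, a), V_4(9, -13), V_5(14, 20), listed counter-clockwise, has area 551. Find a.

The doubled signed area Σ (x_i y_{i+1} − x_{i+1} y_i) is linear in a.
With a=0 it equals 910; the coefficient of a is -12 (from the two edges through V_3).
So -12·a + 910 = 2·551 = 1102 ⇒ a = -16.

-16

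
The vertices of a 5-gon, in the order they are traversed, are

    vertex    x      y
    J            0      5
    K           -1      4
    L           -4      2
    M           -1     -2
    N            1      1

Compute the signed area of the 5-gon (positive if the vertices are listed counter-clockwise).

Apply the shoelace (surveyor's) formula: 2A = Σ (x_i·y_{i+1} − x_{i+1}·y_i), indices taken mod 5.
Σ = (5) + (14) + (10) + (1) + (5) = 35
Signed area = Σ/2 = 17.5 (positive ⇒ counter-clockwise traversal).

17.5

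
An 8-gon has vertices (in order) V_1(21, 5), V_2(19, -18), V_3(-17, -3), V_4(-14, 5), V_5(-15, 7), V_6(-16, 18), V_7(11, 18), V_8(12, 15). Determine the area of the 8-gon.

Apply the shoelace formula: 2A = Σ (x_i·y_{i+1} − x_{i+1}·y_i), indices taken mod 8.
V_1→V_2: (21)(-18) − (19)(5) = -473
V_2→V_3: (19)(-3) − (-17)(-18) = -363
V_3→V_4: (-17)(5) − (-14)(-3) = -127
V_4→V_5: (-14)(7) − (-15)(5) = -23
V_5→V_6: (-15)(18) − (-16)(7) = -158
V_6→V_7: (-16)(18) − (11)(18) = -486
V_7→V_8: (11)(15) − (12)(18) = -51
V_8→V_1: (12)(5) − (21)(15) = -255
Σ = -1936
Area = |Σ|/2 = 968.

968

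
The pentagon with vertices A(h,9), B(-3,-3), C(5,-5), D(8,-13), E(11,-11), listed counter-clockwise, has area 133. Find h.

10

The doubled signed area Σ (x_i y_{i+1} − x_{i+1} y_i) is linear in h.
With h=0 it equals 186; the coefficient of h is 8 (from the two edges through A).
So 8·h + 186 = 2·133 = 266 ⇒ h = 10.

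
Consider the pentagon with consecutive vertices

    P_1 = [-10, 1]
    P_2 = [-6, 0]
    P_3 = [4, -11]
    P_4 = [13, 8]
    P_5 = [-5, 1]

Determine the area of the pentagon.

Apply the shoelace formula: 2A = Σ (x_i·y_{i+1} − x_{i+1}·y_i), indices taken mod 5.
Cross-terms: 6, 66, 175, 53, 5  ⇒  Σ = 305
Area = |Σ|/2 = 152.5.

152.5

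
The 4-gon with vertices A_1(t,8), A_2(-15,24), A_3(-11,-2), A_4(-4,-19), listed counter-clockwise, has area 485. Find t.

9

The doubled signed area Σ (x_i y_{i+1} − x_{i+1} y_i) is linear in t.
With t=0 it equals 583; the coefficient of t is 43 (from the two edges through A_1).
So 43·t + 583 = 2·485 = 970 ⇒ t = 9.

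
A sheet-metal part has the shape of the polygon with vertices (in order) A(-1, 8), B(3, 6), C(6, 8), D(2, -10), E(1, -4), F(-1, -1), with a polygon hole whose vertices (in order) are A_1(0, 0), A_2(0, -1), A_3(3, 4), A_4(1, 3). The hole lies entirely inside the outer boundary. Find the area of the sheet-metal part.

Outer boundary:
Σ = (-30) + (-12) + (-76) + (2) + (-5) + (-9) = -130
Area = |Σ|/2 = 65.
Hole:
Apply Gauss's area formula: 2A = Σ (x_i·y_{i+1} − x_{i+1}·y_i), indices taken mod 4.
Σ = (0) + (3) + (5) + (0) = 8
Area = |Σ|/2 = 4.
Net area = 65 − 4 = 61.

61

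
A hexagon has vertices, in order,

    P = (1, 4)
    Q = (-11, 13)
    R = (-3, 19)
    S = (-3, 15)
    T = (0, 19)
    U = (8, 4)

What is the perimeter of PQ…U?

|PQ| = √((-12)² + (9)²) = √225 = 15
|QR| = √((8)² + (6)²) = √100 = 10
|RS| = √((0)² + (-4)²) = √16 = 4
|ST| = √((3)² + (4)²) = √25 = 5
|TU| = √((8)² + (-15)²) = √289 = 17
|UP| = √((-7)² + (0)²) = √49 = 7
Perimeter = 15 + 10 + 4 + 5 + 17 + 7 = 58.

58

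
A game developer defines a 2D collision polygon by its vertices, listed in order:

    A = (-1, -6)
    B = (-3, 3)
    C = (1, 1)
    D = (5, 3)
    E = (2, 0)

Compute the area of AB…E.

23.5

Apply Gauss's area formula: 2A = Σ (x_i·y_{i+1} − x_{i+1}·y_i), indices taken mod 5.
A→B: (-1)(3) − (-3)(-6) = -21
B→C: (-3)(1) − (1)(3) = -6
C→D: (1)(3) − (5)(1) = -2
D→E: (5)(0) − (2)(3) = -6
E→A: (2)(-6) − (-1)(0) = -12
Σ = -47
Area = |Σ|/2 = 23.5.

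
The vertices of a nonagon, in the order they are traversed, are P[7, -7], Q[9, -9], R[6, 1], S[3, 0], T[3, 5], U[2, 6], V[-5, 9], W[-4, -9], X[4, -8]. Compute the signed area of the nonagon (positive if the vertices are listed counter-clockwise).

154

Apply Gauss's area formula: 2A = Σ (x_i·y_{i+1} − x_{i+1}·y_i), indices taken mod 9.
Σ = (0) + (63) + (-3) + (15) + (8) + (48) + (81) + (68) + (28) = 308
Signed area = Σ/2 = 154 (positive ⇒ counter-clockwise traversal).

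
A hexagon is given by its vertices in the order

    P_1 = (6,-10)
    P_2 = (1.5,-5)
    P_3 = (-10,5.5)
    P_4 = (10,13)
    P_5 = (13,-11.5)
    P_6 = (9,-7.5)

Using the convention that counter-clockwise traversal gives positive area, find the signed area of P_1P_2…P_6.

-282.375

Σ = (-15) + (-41.75) + (-185) + (-284) + (6) + (-45) = -564.75
Signed area = Σ/2 = -282.375 (negative ⇒ clockwise traversal).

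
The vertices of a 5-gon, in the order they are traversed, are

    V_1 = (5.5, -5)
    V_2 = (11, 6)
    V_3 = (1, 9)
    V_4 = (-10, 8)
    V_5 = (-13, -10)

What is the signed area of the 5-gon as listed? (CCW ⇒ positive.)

Apply the shoelace formula: 2A = Σ (x_i·y_{i+1} − x_{i+1}·y_i), indices taken mod 5.
V_1→V_2: (5.5)(6) − (11)(-5) = 88
V_2→V_3: (11)(9) − (1)(6) = 93
V_3→V_4: (1)(8) − (-10)(9) = 98
V_4→V_5: (-10)(-10) − (-13)(8) = 204
V_5→V_1: (-13)(-5) − (5.5)(-10) = 120
Σ = 603
Signed area = Σ/2 = 301.5 (positive ⇒ counter-clockwise traversal).

301.5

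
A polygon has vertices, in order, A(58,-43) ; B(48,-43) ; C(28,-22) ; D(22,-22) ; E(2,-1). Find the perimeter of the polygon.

|AB| = √((-10)² + (0)²) = √100 = 10
|BC| = √((-20)² + (21)²) = √841 = 29
|CD| = √((-6)² + (0)²) = √36 = 6
|DE| = √((-20)² + (21)²) = √841 = 29
|EA| = √((56)² + (-42)²) = √4900 = 70
Perimeter = 10 + 29 + 6 + 29 + 70 = 144.

144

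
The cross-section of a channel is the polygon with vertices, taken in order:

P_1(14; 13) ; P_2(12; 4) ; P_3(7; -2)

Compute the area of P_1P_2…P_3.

16.5

Apply the shoelace (surveyor's) formula: 2A = Σ (x_i·y_{i+1} − x_{i+1}·y_i), indices taken mod 3.
Σ = (-100) + (-52) + (119) = -33
Area = |Σ|/2 = 16.5.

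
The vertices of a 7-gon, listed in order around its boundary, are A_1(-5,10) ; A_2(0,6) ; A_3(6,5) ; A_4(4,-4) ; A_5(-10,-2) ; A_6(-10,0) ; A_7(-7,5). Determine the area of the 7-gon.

136.5

Apply Gauss's area formula: 2A = Σ (x_i·y_{i+1} − x_{i+1}·y_i), indices taken mod 7.
Σ = (-30) + (-36) + (-44) + (-48) + (-20) + (-50) + (-45) = -273
Area = |Σ|/2 = 136.5.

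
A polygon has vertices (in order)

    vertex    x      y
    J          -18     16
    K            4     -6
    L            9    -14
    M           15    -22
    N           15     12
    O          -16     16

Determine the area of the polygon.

Apply Gauss's area formula: 2A = Σ (x_i·y_{i+1} − x_{i+1}·y_i), indices taken mod 6.
Σ = (44) + (-2) + (12) + (510) + (432) + (32) = 1028
Area = |Σ|/2 = 514.

514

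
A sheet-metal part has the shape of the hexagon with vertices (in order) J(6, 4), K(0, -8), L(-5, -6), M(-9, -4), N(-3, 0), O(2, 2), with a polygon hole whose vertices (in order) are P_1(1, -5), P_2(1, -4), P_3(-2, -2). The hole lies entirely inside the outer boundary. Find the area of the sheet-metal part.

Outer boundary:
Apply the shoelace (surveyor's) formula: 2A = Σ (x_i·y_{i+1} − x_{i+1}·y_i), indices taken mod 6.
Cross-terms: -48, -40, -34, -12, -6, -4  ⇒  Σ = -144
Area = |Σ|/2 = 72.
Hole:
Apply the shoelace formula: 2A = Σ (x_i·y_{i+1} − x_{i+1}·y_i), indices taken mod 3.
Σ = (1) + (-10) + (12) = 3
Area = |Σ|/2 = 1.5.
Net area = 72 − 1.5 = 70.5.

70.5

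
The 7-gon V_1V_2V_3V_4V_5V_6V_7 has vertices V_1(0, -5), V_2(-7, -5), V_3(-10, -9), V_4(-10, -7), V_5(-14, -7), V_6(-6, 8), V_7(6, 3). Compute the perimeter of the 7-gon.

58

|V_1V_2| = √((-7)² + (0)²) = √49 = 7
|V_2V_3| = √((-3)² + (-4)²) = √25 = 5
|V_3V_4| = √((0)² + (2)²) = √4 = 2
|V_4V_5| = √((-4)² + (0)²) = √16 = 4
|V_5V_6| = √((8)² + (15)²) = √289 = 17
|V_6V_7| = √((12)² + (-5)²) = √169 = 13
|V_7V_1| = √((-6)² + (-8)²) = √100 = 10
Perimeter = 7 + 5 + 2 + 4 + 17 + 13 + 10 = 58.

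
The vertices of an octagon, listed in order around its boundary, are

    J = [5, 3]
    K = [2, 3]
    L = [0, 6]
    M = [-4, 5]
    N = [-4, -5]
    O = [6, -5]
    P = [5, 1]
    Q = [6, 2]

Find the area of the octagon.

Apply the surveyor's formula: 2A = Σ (x_i·y_{i+1} − x_{i+1}·y_i), indices taken mod 8.
Σ = (9) + (12) + (24) + (40) + (50) + (31) + (4) + (8) = 178
Area = |Σ|/2 = 89.

89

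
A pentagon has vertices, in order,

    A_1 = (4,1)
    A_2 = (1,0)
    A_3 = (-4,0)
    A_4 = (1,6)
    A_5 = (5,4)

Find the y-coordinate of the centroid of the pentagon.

230/93

Apply the shoelace formula. First the cross-terms c_i = x_i·y_{i+1} − x_{i+1}·y_i:
  -1, 0, -24, -26, -11  ⇒  2A = -62, A = -31.
Then Σ (y_i + y_{i+1})·c_i = -460, so ȳ = -460 / (6·(-31)) = 230/93.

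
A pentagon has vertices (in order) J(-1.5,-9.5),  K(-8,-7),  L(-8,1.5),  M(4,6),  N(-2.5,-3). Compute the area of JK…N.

82.625

Apply the shoelace formula: 2A = Σ (x_i·y_{i+1} − x_{i+1}·y_i), indices taken mod 5.
Σ = (-65.5) + (-68) + (-54) + (3) + (19.25) = -165.25
Area = |Σ|/2 = 82.625.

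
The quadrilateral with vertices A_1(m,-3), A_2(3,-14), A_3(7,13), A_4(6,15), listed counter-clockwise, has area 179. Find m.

-7

Write out the shoelace sum; only the two edges meeting at A_1 involve m:
2·Area = [(6·(-3) − m·15) + (m·(-14) − 3·(-3))] + 164
       = -29·m + 155 = 358
⇒ m = -7.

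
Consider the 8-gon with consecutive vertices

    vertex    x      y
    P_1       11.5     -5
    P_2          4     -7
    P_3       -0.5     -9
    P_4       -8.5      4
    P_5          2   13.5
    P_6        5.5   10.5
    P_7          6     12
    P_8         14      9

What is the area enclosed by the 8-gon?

Apply the shoelace (surveyor's) formula: 2A = Σ (x_i·y_{i+1} − x_{i+1}·y_i), indices taken mod 8.
Cross-terms: -60.5, -39.5, -78.5, -122.75, -53.25, 3, -114, -173.5  ⇒  Σ = -639
Area = |Σ|/2 = 319.5.

319.5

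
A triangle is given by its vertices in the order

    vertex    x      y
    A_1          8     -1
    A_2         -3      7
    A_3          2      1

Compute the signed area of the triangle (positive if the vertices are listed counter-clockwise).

Apply Gauss's area formula: 2A = Σ (x_i·y_{i+1} − x_{i+1}·y_i), indices taken mod 3.
Σ = (53) + (-17) + (-10) = 26
Signed area = Σ/2 = 13 (positive ⇒ counter-clockwise traversal).

13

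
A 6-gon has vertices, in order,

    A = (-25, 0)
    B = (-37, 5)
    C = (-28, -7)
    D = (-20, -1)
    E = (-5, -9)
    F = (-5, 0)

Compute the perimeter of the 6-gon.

|AB| = √((-12)² + (5)²) = √169 = 13
|BC| = √((9)² + (-12)²) = √225 = 15
|CD| = √((8)² + (6)²) = √100 = 10
|DE| = √((15)² + (-8)²) = √289 = 17
|EF| = √((0)² + (9)²) = √81 = 9
|FA| = √((-20)² + (0)²) = √400 = 20
Perimeter = 13 + 15 + 10 + 17 + 9 + 20 = 84.

84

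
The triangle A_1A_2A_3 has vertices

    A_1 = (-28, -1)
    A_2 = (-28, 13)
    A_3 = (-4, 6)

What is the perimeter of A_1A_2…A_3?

|A_1A_2| = √((0)² + (14)²) = √196 = 14
|A_2A_3| = √((24)² + (-7)²) = √625 = 25
|A_3A_1| = √((-24)² + (-7)²) = √625 = 25
Perimeter = 14 + 25 + 25 = 64.

64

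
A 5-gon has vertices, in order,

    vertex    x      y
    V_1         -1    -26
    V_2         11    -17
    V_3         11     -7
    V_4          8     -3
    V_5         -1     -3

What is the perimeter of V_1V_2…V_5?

62

|V_1V_2| = √((12)² + (9)²) = √225 = 15
|V_2V_3| = √((0)² + (10)²) = √100 = 10
|V_3V_4| = √((-3)² + (4)²) = √25 = 5
|V_4V_5| = √((-9)² + (0)²) = √81 = 9
|V_5V_1| = √((0)² + (-23)²) = √529 = 23
Perimeter = 15 + 10 + 5 + 9 + 23 = 62.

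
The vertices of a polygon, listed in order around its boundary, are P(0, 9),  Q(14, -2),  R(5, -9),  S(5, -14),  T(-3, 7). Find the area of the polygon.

150.5

Apply the shoelace formula: 2A = Σ (x_i·y_{i+1} − x_{i+1}·y_i), indices taken mod 5.
Σ = (-126) + (-116) + (-25) + (-7) + (-27) = -301
Area = |Σ|/2 = 150.5.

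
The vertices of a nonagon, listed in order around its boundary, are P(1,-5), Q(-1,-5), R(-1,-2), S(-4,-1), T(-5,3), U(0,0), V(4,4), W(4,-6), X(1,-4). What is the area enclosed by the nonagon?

44

Apply Gauss's area formula: 2A = Σ (x_i·y_{i+1} − x_{i+1}·y_i), indices taken mod 9.
P→Q: (1)(-5) − (-1)(-5) = -10
Q→R: (-1)(-2) − (-1)(-5) = -3
R→S: (-1)(-1) − (-4)(-2) = -7
S→T: (-4)(3) − (-5)(-1) = -17
T→U: (-5)(0) − (0)(3) = 0
U→V: (0)(4) − (4)(0) = 0
V→W: (4)(-6) − (4)(4) = -40
W→X: (4)(-4) − (1)(-6) = -10
X→P: (1)(-5) − (1)(-4) = -1
Σ = -88
Area = |Σ|/2 = 44.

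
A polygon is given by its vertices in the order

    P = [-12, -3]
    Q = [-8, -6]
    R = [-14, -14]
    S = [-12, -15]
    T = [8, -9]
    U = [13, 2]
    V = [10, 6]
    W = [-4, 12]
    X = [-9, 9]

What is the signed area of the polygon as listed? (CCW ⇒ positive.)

Σ = (48) + (28) + (42) + (228) + (133) + (58) + (144) + (72) + (135) = 888
Signed area = Σ/2 = 444 (positive ⇒ counter-clockwise traversal).

444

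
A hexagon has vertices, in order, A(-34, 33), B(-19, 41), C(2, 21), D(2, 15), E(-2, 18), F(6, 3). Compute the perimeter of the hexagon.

|AB| = √((15)² + (8)²) = √289 = 17
|BC| = √((21)² + (-20)²) = √841 = 29
|CD| = √((0)² + (-6)²) = √36 = 6
|DE| = √((-4)² + (3)²) = √25 = 5
|EF| = √((8)² + (-15)²) = √289 = 17
|FA| = √((-40)² + (30)²) = √2500 = 50
Perimeter = 17 + 29 + 6 + 5 + 17 + 50 = 124.

124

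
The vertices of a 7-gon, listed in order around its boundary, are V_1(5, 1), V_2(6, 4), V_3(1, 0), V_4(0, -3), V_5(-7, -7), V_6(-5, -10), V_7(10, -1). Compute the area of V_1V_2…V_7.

Apply the shoelace formula: 2A = Σ (x_i·y_{i+1} − x_{i+1}·y_i), indices taken mod 7.
Σ = (14) + (-4) + (-3) + (-21) + (35) + (105) + (15) = 141
Area = |Σ|/2 = 70.5.

70.5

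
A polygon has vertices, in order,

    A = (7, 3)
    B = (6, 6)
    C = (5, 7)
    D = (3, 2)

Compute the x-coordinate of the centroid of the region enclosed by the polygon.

5.1

Apply the shoelace (surveyor's) formula. First the cross-terms c_i = x_i·y_{i+1} − x_{i+1}·y_i:
  24, 12, -11, -5  ⇒  2A = 20, A = 10.
Then Σ (x_i + x_{i+1})·c_i = 306, so x̄ = 306 / (6·10) = 5.1.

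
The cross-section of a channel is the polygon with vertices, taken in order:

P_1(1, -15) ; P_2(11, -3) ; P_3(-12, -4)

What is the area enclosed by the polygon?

Apply the shoelace formula: 2A = Σ (x_i·y_{i+1} − x_{i+1}·y_i), indices taken mod 3.
P_1→P_2: (1)(-3) − (11)(-15) = 162
P_2→P_3: (11)(-4) − (-12)(-3) = -80
P_3→P_1: (-12)(-15) − (1)(-4) = 184
Σ = 266
Area = |Σ|/2 = 133.

133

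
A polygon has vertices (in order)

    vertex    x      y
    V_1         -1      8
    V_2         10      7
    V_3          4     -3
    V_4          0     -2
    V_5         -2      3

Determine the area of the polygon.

85

V_1→V_2: (-1)(7) − (10)(8) = -87
V_2→V_3: (10)(-3) − (4)(7) = -58
V_3→V_4: (4)(-2) − (0)(-3) = -8
V_4→V_5: (0)(3) − (-2)(-2) = -4
V_5→V_1: (-2)(8) − (-1)(3) = -13
Σ = -170
Area = |Σ|/2 = 85.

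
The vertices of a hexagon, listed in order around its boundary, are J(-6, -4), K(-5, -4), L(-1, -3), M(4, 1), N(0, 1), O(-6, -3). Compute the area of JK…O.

21

Apply the surveyor's formula: 2A = Σ (x_i·y_{i+1} − x_{i+1}·y_i), indices taken mod 6.
Σ = (4) + (11) + (11) + (4) + (6) + (6) = 42
Area = |Σ|/2 = 21.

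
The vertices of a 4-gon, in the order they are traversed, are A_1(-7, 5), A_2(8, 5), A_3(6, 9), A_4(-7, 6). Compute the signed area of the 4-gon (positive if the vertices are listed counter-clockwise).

36.5

Cross-terms: -75, 42, 99, 7  ⇒  Σ = 73
Signed area = Σ/2 = 36.5 (positive ⇒ counter-clockwise traversal).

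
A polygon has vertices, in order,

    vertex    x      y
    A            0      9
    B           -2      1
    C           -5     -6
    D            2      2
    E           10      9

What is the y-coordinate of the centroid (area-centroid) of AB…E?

Apply the shoelace (surveyor's) formula. First the cross-terms c_i = x_i·y_{i+1} − x_{i+1}·y_i:
  18, 17, 2, -2, 90  ⇒  2A = 125, A = 62.5.
Then Σ (y_i + y_{i+1})·c_i = 1685, so ȳ = 1685 / (6·62.5) = 337/75.

337/75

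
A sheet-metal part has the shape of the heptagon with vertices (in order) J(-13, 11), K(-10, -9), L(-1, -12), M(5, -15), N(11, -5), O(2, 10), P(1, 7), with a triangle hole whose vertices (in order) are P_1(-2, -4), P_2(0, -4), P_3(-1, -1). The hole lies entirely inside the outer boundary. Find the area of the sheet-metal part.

386.5

Outer boundary:
Apply Gauss's area formula: 2A = Σ (x_i·y_{i+1} − x_{i+1}·y_i), indices taken mod 7.
Cross-terms: 227, 111, 75, 140, 120, 4, 102  ⇒  Σ = 779
Area = |Σ|/2 = 389.5.
Hole:
Σ = (8) + (-4) + (2) = 6
Area = |Σ|/2 = 3.
Net area = 389.5 − 3 = 386.5.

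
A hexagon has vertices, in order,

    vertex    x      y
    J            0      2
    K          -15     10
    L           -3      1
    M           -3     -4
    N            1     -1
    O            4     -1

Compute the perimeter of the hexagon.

50

|JK| = √((-15)² + (8)²) = √289 = 17
|KL| = √((12)² + (-9)²) = √225 = 15
|LM| = √((0)² + (-5)²) = √25 = 5
|MN| = √((4)² + (3)²) = √25 = 5
|NO| = √((3)² + (0)²) = √9 = 3
|OJ| = √((-4)² + (3)²) = √25 = 5
Perimeter = 17 + 15 + 5 + 5 + 3 + 5 = 50.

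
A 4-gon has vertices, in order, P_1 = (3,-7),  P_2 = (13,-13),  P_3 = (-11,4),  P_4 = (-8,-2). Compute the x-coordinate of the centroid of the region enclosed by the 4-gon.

Apply the shoelace formula. First the cross-terms c_i = x_i·y_{i+1} − x_{i+1}·y_i:
  52, -91, 54, 62  ⇒  2A = 77, A = 38.5.
Then Σ (x_i + x_{i+1})·c_i = -686, so x̄ = -686 / (6·38.5) = -98/33.

-98/33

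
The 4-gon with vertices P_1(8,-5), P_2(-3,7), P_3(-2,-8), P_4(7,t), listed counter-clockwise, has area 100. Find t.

-10

The doubled signed area Σ (x_i y_{i+1} − x_{i+1} y_i) is linear in t.
With t=0 it equals 100; the coefficient of t is -10 (from the two edges through P_4).
So -10·t + 100 = 2·100 = 200 ⇒ t = -10.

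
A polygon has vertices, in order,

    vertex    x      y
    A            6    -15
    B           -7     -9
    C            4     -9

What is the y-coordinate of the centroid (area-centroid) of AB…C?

Apply the surveyor's formula. First the cross-terms c_i = x_i·y_{i+1} − x_{i+1}·y_i:
  -159, 99, -6  ⇒  2A = -66, A = -33.
Then Σ (y_i + y_{i+1})·c_i = 2178, so ȳ = 2178 / (6·(-33)) = -11.

-11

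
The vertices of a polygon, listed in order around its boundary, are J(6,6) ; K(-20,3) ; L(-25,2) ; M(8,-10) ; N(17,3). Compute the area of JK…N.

Apply the shoelace (surveyor's) formula: 2A = Σ (x_i·y_{i+1} − x_{i+1}·y_i), indices taken mod 5.
Σ = (138) + (35) + (234) + (194) + (84) = 685
Area = |Σ|/2 = 342.5.

342.5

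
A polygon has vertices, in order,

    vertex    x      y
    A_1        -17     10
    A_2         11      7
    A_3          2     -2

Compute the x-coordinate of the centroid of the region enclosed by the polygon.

-4/3

Apply Gauss's area formula. First the cross-terms c_i = x_i·y_{i+1} − x_{i+1}·y_i:
  -229, -36, -14  ⇒  2A = -279, A = -139.5.
Then Σ (x_i + x_{i+1})·c_i = 1116, so x̄ = 1116 / (6·(-139.5)) = -4/3.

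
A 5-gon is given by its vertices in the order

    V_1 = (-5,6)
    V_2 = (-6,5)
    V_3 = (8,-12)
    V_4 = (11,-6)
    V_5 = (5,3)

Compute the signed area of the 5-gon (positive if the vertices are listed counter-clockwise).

117.5

Σ = (11) + (32) + (84) + (63) + (45) = 235
Signed area = Σ/2 = 117.5 (positive ⇒ counter-clockwise traversal).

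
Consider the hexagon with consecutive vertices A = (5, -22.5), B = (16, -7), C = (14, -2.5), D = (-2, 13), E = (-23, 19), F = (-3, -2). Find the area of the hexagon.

Σ = (325) + (58) + (177) + (261) + (103) + (77.5) = 1001.5
Area = |Σ|/2 = 500.75.

500.75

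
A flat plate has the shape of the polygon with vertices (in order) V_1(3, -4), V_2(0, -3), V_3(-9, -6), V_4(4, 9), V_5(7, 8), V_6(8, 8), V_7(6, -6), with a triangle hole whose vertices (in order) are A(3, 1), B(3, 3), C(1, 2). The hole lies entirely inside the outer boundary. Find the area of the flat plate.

115

Outer boundary:
Cross-terms: -9, -27, -57, -31, -8, -96, -6  ⇒  Σ = -234
Area = |Σ|/2 = 117.
Hole:
Cross-terms: 6, 3, -5  ⇒  Σ = 4
Area = |Σ|/2 = 2.
Net area = 117 − 2 = 115.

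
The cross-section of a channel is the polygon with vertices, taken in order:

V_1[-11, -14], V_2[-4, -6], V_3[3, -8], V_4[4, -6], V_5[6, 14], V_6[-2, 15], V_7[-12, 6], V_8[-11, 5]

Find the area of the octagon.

333.5

Apply the shoelace formula: 2A = Σ (x_i·y_{i+1} − x_{i+1}·y_i), indices taken mod 8.
Σ = (10) + (50) + (14) + (92) + (118) + (168) + (6) + (209) = 667
Area = |Σ|/2 = 333.5.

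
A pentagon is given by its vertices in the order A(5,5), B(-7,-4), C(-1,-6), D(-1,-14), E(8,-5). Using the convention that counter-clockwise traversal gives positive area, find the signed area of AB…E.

121.5

Apply the surveyor's formula: 2A = Σ (x_i·y_{i+1} − x_{i+1}·y_i), indices taken mod 5.
Σ = (15) + (38) + (8) + (117) + (65) = 243
Signed area = Σ/2 = 121.5 (positive ⇒ counter-clockwise traversal).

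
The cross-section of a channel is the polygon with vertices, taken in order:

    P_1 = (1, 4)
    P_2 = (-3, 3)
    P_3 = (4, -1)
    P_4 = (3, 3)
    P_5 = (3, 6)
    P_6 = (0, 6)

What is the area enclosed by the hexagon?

Apply the surveyor's formula: 2A = Σ (x_i·y_{i+1} − x_{i+1}·y_i), indices taken mod 6.
Cross-terms: 15, -9, 15, 9, 18, -6  ⇒  Σ = 42
Area = |Σ|/2 = 21.

21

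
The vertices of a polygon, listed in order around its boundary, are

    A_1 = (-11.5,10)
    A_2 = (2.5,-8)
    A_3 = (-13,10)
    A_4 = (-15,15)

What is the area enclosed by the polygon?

17.25

Apply Gauss's area formula: 2A = Σ (x_i·y_{i+1} − x_{i+1}·y_i), indices taken mod 4.
Σ = (67) + (-79) + (-45) + (22.5) = -34.5
Area = |Σ|/2 = 17.25.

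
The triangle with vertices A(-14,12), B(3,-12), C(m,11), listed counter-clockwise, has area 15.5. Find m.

The doubled signed area Σ (x_i y_{i+1} − x_{i+1} y_i) is linear in m.
With m=0 it equals 319; the coefficient of m is 24 (from the two edges through C).
So 24·m + 319 = 2·15.5 = 31 ⇒ m = -12.

-12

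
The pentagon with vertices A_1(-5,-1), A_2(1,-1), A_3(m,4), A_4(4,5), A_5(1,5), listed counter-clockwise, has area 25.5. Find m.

3

Write out the shoelace sum; only the two edges meeting at A_3 involve m:
2·Area = [(1·4 − m·(-1)) + (m·5 − 4·4)] + 45
       = 6·m + 33 = 51
⇒ m = 3.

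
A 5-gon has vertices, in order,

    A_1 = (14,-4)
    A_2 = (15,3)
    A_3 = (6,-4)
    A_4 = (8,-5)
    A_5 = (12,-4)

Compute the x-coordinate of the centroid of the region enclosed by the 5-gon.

1058/93

Apply Gauss's area formula. First the cross-terms c_i = x_i·y_{i+1} − x_{i+1}·y_i:
  102, -78, 2, 28, 8  ⇒  2A = 62, A = 31.
Then Σ (x_i + x_{i+1})·c_i = 2116, so x̄ = 2116 / (6·31) = 1058/93.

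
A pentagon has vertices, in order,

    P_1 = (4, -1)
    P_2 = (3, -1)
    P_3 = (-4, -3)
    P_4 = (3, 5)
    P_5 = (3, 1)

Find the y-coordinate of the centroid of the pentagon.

Apply the shoelace formula. First the cross-terms c_i = x_i·y_{i+1} − x_{i+1}·y_i:
  -1, -13, -11, -12, -7  ⇒  2A = -44, A = -22.
Then Σ (y_i + y_{i+1})·c_i = -40, so ȳ = -40 / (6·(-22)) = 10/33.

10/33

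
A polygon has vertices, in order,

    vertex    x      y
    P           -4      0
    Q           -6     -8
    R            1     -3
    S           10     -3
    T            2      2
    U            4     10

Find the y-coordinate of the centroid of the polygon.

-62/163

Apply the surveyor's formula. First the cross-terms c_i = x_i·y_{i+1} − x_{i+1}·y_i:
  32, 26, 27, 26, 12, 40  ⇒  2A = 163, A = 81.5.
Then Σ (y_i + y_{i+1})·c_i = -186, so ȳ = -186 / (6·81.5) = -62/163.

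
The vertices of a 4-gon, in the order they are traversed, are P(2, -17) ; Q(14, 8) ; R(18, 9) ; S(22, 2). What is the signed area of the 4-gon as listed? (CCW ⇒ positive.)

-152

Σ = (254) + (-18) + (-162) + (-378) = -304
Signed area = Σ/2 = -152 (negative ⇒ clockwise traversal).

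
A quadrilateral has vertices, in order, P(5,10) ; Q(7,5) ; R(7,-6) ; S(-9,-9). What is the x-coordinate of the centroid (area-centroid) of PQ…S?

Apply Gauss's area formula. First the cross-terms c_i = x_i·y_{i+1} − x_{i+1}·y_i:
  -45, -77, -117, -45  ⇒  2A = -284, A = -142.
Then Σ (x_i + x_{i+1})·c_i = -1204, so x̄ = -1204 / (6·(-142)) = 301/213.

301/213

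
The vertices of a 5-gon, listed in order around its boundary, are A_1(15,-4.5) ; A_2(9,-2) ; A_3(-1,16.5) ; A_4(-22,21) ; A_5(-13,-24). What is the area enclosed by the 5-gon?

859.25

Σ = (10.5) + (146.5) + (342) + (801) + (418.5) = 1718.5
Area = |Σ|/2 = 859.25.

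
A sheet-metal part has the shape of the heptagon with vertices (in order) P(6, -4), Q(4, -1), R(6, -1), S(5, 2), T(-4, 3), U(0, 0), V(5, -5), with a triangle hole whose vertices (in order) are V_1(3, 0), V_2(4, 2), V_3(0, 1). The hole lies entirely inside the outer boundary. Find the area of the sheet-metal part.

Outer boundary:
Apply the surveyor's formula: 2A = Σ (x_i·y_{i+1} − x_{i+1}·y_i), indices taken mod 7.
P→Q: (6)(-1) − (4)(-4) = 10
Q→R: (4)(-1) − (6)(-1) = 2
R→S: (6)(2) − (5)(-1) = 17
S→T: (5)(3) − (-4)(2) = 23
T→U: (-4)(0) − (0)(3) = 0
U→V: (0)(-5) − (5)(0) = 0
V→P: (5)(-4) − (6)(-5) = 10
Σ = 62
Area = |Σ|/2 = 31.
Hole:
Σ = (6) + (4) + (-3) = 7
Area = |Σ|/2 = 3.5.
Net area = 31 − 3.5 = 27.5.

27.5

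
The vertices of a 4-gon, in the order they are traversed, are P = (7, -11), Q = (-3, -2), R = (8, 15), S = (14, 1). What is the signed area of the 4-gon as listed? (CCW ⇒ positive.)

Cross-terms: -47, -29, -202, -161  ⇒  Σ = -439
Signed area = Σ/2 = -219.5 (negative ⇒ clockwise traversal).

-219.5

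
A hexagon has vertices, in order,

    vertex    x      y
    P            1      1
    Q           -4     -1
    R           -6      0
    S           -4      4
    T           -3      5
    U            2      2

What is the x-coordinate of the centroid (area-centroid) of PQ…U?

Apply the surveyor's formula. First the cross-terms c_i = x_i·y_{i+1} − x_{i+1}·y_i:
  3, -6, -24, -8, -16, 0  ⇒  2A = -51, A = -25.5.
Then Σ (x_i + x_{i+1})·c_i = 363, so x̄ = 363 / (6·(-25.5)) = -121/51.

-121/51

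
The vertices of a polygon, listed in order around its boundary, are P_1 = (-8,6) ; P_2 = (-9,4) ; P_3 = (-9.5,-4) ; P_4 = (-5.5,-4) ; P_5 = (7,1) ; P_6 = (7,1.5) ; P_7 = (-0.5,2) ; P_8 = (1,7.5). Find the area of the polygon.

106.5

Σ = (22) + (74) + (16) + (22.5) + (3.5) + (14.75) + (-5.75) + (66) = 213
Area = |Σ|/2 = 106.5.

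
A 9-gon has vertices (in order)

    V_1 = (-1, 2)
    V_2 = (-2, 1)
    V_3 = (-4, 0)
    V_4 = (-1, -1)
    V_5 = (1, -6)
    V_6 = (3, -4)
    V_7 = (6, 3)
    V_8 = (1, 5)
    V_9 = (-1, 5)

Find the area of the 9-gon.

52.5

Apply the surveyor's formula: 2A = Σ (x_i·y_{i+1} − x_{i+1}·y_i), indices taken mod 9.
Σ = (3) + (4) + (4) + (7) + (14) + (33) + (27) + (10) + (3) = 105
Area = |Σ|/2 = 52.5.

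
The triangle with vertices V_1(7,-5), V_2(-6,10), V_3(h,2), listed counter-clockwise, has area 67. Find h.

Write out the shoelace sum; only the two edges meeting at V_3 involve h:
2·Area = [((-6)·2 − h·10) + (h·(-5) − 7·2)] + 40
       = -15·h + 14 = 134
⇒ h = -8.

-8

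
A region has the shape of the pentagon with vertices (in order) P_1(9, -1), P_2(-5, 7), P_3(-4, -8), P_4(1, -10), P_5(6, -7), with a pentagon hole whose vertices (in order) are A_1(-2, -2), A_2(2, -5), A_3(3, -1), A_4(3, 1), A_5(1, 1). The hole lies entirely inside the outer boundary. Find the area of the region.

Outer boundary:
Σ = (58) + (68) + (48) + (53) + (57) = 284
Area = |Σ|/2 = 142.
Hole:
Apply the shoelace formula: 2A = Σ (x_i·y_{i+1} − x_{i+1}·y_i), indices taken mod 5.
Cross-terms: 14, 13, 6, 2, 0  ⇒  Σ = 35
Area = |Σ|/2 = 17.5.
Net area = 142 − 17.5 = 124.5.

124.5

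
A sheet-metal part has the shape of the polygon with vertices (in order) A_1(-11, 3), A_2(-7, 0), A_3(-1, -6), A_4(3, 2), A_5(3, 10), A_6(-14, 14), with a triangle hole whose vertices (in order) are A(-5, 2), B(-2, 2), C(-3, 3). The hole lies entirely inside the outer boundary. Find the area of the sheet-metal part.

197

Outer boundary:
Cross-terms: 21, 42, 16, 24, 182, 112  ⇒  Σ = 397
Area = |Σ|/2 = 198.5.
Hole:
Apply the shoelace formula: 2A = Σ (x_i·y_{i+1} − x_{i+1}·y_i), indices taken mod 3.
Cross-terms: -6, 0, 9  ⇒  Σ = 3
Area = |Σ|/2 = 1.5.
Net area = 198.5 − 1.5 = 197.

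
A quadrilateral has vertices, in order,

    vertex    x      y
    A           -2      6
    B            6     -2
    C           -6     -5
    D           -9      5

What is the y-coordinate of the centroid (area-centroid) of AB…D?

Apply the shoelace (surveyor's) formula. First the cross-terms c_i = x_i·y_{i+1} − x_{i+1}·y_i:
  -32, -42, -75, -44  ⇒  2A = -193, A = -96.5.
Then Σ (y_i + y_{i+1})·c_i = -318, so ȳ = -318 / (6·(-96.5)) = 106/193.

106/193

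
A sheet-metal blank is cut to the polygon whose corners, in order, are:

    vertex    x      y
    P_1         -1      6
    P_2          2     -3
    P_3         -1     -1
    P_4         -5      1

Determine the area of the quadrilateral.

24.5

Apply the shoelace (surveyor's) formula: 2A = Σ (x_i·y_{i+1} − x_{i+1}·y_i), indices taken mod 4.
Σ = (-9) + (-5) + (-6) + (-29) = -49
Area = |Σ|/2 = 24.5.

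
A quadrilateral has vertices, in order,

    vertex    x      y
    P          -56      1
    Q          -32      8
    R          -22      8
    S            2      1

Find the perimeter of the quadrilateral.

118

|PQ| = √((24)² + (7)²) = √625 = 25
|QR| = √((10)² + (0)²) = √100 = 10
|RS| = √((24)² + (-7)²) = √625 = 25
|SP| = √((-58)² + (0)²) = √3364 = 58
Perimeter = 25 + 10 + 25 + 58 = 118.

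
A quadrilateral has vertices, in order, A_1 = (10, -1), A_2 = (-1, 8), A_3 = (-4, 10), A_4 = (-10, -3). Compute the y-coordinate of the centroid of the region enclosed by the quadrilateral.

Apply the shoelace formula. First the cross-terms c_i = x_i·y_{i+1} − x_{i+1}·y_i:
  79, 22, 112, 40  ⇒  2A = 253, A = 126.5.
Then Σ (y_i + y_{i+1})·c_i = 1573, so ȳ = 1573 / (6·126.5) = 143/69.

143/69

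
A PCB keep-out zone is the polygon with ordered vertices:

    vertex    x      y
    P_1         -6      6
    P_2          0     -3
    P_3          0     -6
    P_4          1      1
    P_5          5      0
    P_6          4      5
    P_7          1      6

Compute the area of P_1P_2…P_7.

52.5

Apply the surveyor's formula: 2A = Σ (x_i·y_{i+1} − x_{i+1}·y_i), indices taken mod 7.
P_1→P_2: (-6)(-3) − (0)(6) = 18
P_2→P_3: (0)(-6) − (0)(-3) = 0
P_3→P_4: (0)(1) − (1)(-6) = 6
P_4→P_5: (1)(0) − (5)(1) = -5
P_5→P_6: (5)(5) − (4)(0) = 25
P_6→P_7: (4)(6) − (1)(5) = 19
P_7→P_1: (1)(6) − (-6)(6) = 42
Σ = 105
Area = |Σ|/2 = 52.5.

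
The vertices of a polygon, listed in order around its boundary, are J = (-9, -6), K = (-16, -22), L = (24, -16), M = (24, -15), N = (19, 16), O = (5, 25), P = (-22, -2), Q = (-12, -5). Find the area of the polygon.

1313.5

Apply the surveyor's formula: 2A = Σ (x_i·y_{i+1} − x_{i+1}·y_i), indices taken mod 8.
Σ = (102) + (784) + (24) + (669) + (395) + (540) + (86) + (27) = 2627
Area = |Σ|/2 = 1313.5.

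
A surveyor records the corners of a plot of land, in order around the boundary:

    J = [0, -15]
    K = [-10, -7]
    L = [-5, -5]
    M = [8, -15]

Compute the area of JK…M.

J→K: (0)(-7) − (-10)(-15) = -150
K→L: (-10)(-5) − (-5)(-7) = 15
L→M: (-5)(-15) − (8)(-5) = 115
M→J: (8)(-15) − (0)(-15) = -120
Σ = -140
Area = |Σ|/2 = 70.

70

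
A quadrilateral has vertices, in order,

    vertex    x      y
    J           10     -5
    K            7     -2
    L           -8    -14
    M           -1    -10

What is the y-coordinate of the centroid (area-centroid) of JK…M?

Apply the surveyor's formula. First the cross-terms c_i = x_i·y_{i+1} − x_{i+1}·y_i:
  15, -114, 66, 105  ⇒  2A = 72, A = 36.
Then Σ (y_i + y_{i+1})·c_i = -1440, so ȳ = -1440 / (6·36) = -20/3.

-20/3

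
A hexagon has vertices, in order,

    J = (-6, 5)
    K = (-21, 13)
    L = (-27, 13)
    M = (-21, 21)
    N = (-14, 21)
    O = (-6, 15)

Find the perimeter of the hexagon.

60

|JK| = √((-15)² + (8)²) = √289 = 17
|KL| = √((-6)² + (0)²) = √36 = 6
|LM| = √((6)² + (8)²) = √100 = 10
|MN| = √((7)² + (0)²) = √49 = 7
|NO| = √((8)² + (-6)²) = √100 = 10
|OJ| = √((0)² + (-10)²) = √100 = 10
Perimeter = 17 + 6 + 10 + 7 + 10 + 10 = 60.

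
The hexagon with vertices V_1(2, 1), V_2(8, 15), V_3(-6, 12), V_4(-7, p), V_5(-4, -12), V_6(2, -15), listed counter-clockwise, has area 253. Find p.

The doubled signed area Σ (x_i y_{i+1} − x_{i+1} y_i) is linear in p.
With p=0 it equals 492; the coefficient of p is -2 (from the two edges through V_4).
So -2·p + 492 = 2·253 = 506 ⇒ p = -7.

-7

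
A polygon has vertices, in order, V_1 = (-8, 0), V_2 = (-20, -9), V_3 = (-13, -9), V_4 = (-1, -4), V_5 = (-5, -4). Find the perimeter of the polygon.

44

|V_1V_2| = √((-12)² + (-9)²) = √225 = 15
|V_2V_3| = √((7)² + (0)²) = √49 = 7
|V_3V_4| = √((12)² + (5)²) = √169 = 13
|V_4V_5| = √((-4)² + (0)²) = √16 = 4
|V_5V_1| = √((-3)² + (4)²) = √25 = 5
Perimeter = 15 + 7 + 13 + 4 + 5 = 44.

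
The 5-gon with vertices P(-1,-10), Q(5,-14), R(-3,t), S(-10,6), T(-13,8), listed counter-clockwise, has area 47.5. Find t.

Write out the shoelace sum; only the two edges meeting at R involve t:
2·Area = [(5·t − (-3)·(-14)) + ((-3)·6 − (-10)·t)] + 200
       = 15·t + 140 = 95
⇒ t = -3.

-3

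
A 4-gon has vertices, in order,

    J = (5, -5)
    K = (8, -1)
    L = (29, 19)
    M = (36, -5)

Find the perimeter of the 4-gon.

90

|JK| = √((3)² + (4)²) = √25 = 5
|KL| = √((21)² + (20)²) = √841 = 29
|LM| = √((7)² + (-24)²) = √625 = 25
|MJ| = √((-31)² + (0)²) = √961 = 31
Perimeter = 5 + 29 + 25 + 31 = 90.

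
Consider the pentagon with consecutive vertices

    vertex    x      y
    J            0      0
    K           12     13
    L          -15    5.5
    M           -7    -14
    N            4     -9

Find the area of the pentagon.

314.25

Σ = (0) + (261) + (248.5) + (119) + (0) = 628.5
Area = |Σ|/2 = 314.25.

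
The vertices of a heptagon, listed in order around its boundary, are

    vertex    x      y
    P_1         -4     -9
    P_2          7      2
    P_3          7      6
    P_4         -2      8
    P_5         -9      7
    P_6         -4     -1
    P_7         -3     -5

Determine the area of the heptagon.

135

Apply Gauss's area formula: 2A = Σ (x_i·y_{i+1} − x_{i+1}·y_i), indices taken mod 7.
P_1→P_2: (-4)(2) − (7)(-9) = 55
P_2→P_3: (7)(6) − (7)(2) = 28
P_3→P_4: (7)(8) − (-2)(6) = 68
P_4→P_5: (-2)(7) − (-9)(8) = 58
P_5→P_6: (-9)(-1) − (-4)(7) = 37
P_6→P_7: (-4)(-5) − (-3)(-1) = 17
P_7→P_1: (-3)(-9) − (-4)(-5) = 7
Σ = 270
Area = |Σ|/2 = 135.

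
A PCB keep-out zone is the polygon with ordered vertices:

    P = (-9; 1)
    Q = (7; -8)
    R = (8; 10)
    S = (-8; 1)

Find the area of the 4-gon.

144

Σ = (65) + (134) + (88) + (1) = 288
Area = |Σ|/2 = 144.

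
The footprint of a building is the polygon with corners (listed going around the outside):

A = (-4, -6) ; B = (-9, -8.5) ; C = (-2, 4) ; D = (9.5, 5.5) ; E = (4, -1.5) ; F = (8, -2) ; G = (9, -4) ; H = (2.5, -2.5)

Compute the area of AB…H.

Apply the surveyor's formula: 2A = Σ (x_i·y_{i+1} − x_{i+1}·y_i), indices taken mod 8.
Cross-terms: -20, -53, -49, -36.25, 4, -14, -12.5, -25  ⇒  Σ = -205.75
Area = |Σ|/2 = 102.875.

102.875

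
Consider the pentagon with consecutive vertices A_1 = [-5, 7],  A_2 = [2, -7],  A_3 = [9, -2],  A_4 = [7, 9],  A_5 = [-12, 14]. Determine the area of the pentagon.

183.5

Apply the shoelace formula: 2A = Σ (x_i·y_{i+1} − x_{i+1}·y_i), indices taken mod 5.
A_1→A_2: (-5)(-7) − (2)(7) = 21
A_2→A_3: (2)(-2) − (9)(-7) = 59
A_3→A_4: (9)(9) − (7)(-2) = 95
A_4→A_5: (7)(14) − (-12)(9) = 206
A_5→A_1: (-12)(7) − (-5)(14) = -14
Σ = 367
Area = |Σ|/2 = 183.5.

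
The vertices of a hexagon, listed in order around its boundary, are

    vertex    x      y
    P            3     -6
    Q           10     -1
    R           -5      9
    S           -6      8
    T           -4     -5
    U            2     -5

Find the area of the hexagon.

125.5

Cross-terms: 57, 85, 14, 62, 30, 3  ⇒  Σ = 251
Area = |Σ|/2 = 125.5.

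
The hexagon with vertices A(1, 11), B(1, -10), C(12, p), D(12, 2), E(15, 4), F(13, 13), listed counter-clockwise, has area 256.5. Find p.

-9

The doubled signed area Σ (x_i y_{i+1} − x_{i+1} y_i) is linear in p.
With p=0 it equals 414; the coefficient of p is -11 (from the two edges through C).
So -11·p + 414 = 2·256.5 = 513 ⇒ p = -9.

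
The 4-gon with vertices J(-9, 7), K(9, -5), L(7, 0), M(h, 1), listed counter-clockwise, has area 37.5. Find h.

Write out the shoelace sum; only the two edges meeting at M involve h:
2·Area = [(7·1 − h·0) + (h·7 − (-9)·1)] + 17
       = 7·h + 33 = 75
⇒ h = 6.

6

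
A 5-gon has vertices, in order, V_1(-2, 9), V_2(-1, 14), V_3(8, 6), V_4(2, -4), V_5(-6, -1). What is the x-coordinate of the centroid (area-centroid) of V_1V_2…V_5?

219/263

Apply Gauss's area formula. First the cross-terms c_i = x_i·y_{i+1} − x_{i+1}·y_i:
  -19, -118, -44, -26, -56  ⇒  2A = -263, A = -131.5.
Then Σ (x_i + x_{i+1})·c_i = -657, so x̄ = -657 / (6·(-131.5)) = 219/263.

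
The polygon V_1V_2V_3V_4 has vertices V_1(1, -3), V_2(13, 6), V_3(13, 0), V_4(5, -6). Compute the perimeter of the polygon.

|V_1V_2| = √((12)² + (9)²) = √225 = 15
|V_2V_3| = √((0)² + (-6)²) = √36 = 6
|V_3V_4| = √((-8)² + (-6)²) = √100 = 10
|V_4V_1| = √((-4)² + (3)²) = √25 = 5
Perimeter = 15 + 6 + 10 + 5 = 36.

36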